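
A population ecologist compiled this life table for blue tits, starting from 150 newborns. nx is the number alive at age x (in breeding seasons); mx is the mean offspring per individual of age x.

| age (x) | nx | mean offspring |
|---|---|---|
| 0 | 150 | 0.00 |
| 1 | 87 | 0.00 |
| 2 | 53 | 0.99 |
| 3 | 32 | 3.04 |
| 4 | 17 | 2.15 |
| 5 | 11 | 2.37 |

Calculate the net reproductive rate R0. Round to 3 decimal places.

lx = nx/n0 = nx/150: 1, 0.58, 0.35333…, 0.21333…, 0.11333…, 0.07333…
lx·mx by age: 0, 0, 0.3498…, 0.648533…, 0.243667…, 0.1738…
R0 = Σ lx·mx = 1.4158… → 1.416

1.416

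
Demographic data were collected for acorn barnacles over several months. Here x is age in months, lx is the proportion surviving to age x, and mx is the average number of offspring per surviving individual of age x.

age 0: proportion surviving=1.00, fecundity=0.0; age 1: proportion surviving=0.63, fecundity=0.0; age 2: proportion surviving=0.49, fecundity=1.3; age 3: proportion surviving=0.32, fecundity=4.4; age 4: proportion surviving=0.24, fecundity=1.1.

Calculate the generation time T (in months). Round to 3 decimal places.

2.838

lx·mx: 0, 0, 0.637, 1.408, 0.264 → R0 = 2.309
x·lx·mx: 0, 0, 1.274, 4.224, 1.056 → Σ = 6.554
T = 6.554 / 2.309 = 2.838458… → 2.838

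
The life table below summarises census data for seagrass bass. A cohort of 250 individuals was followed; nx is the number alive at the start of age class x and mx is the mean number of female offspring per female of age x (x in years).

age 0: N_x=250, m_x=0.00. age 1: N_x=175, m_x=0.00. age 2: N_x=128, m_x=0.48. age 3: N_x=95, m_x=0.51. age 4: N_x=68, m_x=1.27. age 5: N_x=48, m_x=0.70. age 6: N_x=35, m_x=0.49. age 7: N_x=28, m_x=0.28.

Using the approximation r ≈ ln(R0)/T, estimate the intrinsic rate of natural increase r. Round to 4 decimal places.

0.0052

lx = nx/n0 = nx/250: 1, 0.7, 0.512, 0.38, 0.272, 0.192, 0.14, 0.112
R0 = Σ lx·mx = 0 + 0 + 0.24576 + 0.1938 + 0.34544 + 0.1344 + 0.0686 + 0.03136 = 1.01936
Σ x·lx·mx = 3.7578; T = 3.7578/1.01936 = 3.68643…
r ≈ ln(R0)/T = ln(1.01936)/3.68643… = 0.005202… → 0.0052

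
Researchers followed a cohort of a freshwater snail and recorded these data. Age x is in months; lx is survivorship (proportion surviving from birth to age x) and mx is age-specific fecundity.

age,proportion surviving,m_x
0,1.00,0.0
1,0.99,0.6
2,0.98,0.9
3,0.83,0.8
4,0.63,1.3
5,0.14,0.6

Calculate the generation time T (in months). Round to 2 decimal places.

2.64

lx·mx: 0, 0.594, 0.882, 0.664, 0.819, 0.084 → R0 = 3.043
x·lx·mx: 0, 0.594, 1.764, 1.992, 3.276, 0.42 → Σ = 8.046
T = 8.046 / 3.043 = 2.644101… → 2.64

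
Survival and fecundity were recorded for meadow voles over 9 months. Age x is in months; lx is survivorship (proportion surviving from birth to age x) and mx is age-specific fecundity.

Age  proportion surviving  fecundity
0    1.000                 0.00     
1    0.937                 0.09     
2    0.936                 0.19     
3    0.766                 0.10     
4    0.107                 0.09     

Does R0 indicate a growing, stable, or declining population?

declining

R0 = Σ lx·mx = 0 + 0.08433 + 0.17784 + 0.0766 + 0.00963 = 0.3484
R0 < 1, so the population is declining.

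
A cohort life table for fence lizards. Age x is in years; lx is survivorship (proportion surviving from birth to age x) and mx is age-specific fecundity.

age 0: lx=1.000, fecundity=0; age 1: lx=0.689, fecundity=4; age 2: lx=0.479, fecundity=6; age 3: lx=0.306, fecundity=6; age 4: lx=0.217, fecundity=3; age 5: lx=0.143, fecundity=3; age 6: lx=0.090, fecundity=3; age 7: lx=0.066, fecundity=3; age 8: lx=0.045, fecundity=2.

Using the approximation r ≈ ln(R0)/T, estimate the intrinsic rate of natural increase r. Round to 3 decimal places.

R0 = Σ lx·mx = 0 + 2.756 + 2.874 + 1.836 + 0.651 + 0.429 + 0.27 + 0.198 + 0.09 = 9.104
Σ x·lx·mx = 22.487; T = 22.487/9.104 = 2.47001…
r ≈ ln(R0)/T = ln(9.104)/2.47001… = 0.89421… → 0.894

0.894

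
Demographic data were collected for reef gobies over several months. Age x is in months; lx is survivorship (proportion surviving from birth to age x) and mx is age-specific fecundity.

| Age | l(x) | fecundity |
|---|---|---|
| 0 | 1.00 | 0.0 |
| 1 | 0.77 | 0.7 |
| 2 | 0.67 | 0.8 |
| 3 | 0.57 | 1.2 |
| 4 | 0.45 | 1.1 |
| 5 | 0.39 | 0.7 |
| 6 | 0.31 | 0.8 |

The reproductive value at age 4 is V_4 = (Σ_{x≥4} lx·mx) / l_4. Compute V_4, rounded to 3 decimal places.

2.258

lx·mx for x ≥ 4: 0.495, 0.273, 0.248 → sum = 1.016
V_4 = 1.016 / l_4 = 1.016 / 0.45 = 2.257778… → 2.258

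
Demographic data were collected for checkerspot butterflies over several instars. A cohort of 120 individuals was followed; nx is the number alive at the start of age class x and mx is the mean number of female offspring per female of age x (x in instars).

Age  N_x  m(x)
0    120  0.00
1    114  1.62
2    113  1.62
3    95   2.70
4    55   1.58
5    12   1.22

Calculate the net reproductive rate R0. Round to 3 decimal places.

lx = nx/n0 = nx/120: 1, 0.95, 0.94167…, 0.79167…, 0.45833…, 0.1
lx·mx by age: 0, 1.539, 1.5255…, 2.1375…, 0.724167…, 0.122
R0 = Σ lx·mx = 6.048167… → 6.048

6.048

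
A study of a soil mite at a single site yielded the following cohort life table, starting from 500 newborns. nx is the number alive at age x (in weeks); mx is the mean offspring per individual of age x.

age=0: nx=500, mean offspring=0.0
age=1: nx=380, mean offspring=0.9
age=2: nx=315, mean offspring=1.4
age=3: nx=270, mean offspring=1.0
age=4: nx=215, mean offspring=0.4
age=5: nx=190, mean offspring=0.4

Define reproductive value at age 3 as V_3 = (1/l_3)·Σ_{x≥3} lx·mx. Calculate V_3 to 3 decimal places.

1.600

lx = nx/n0 = nx/500: 1, 0.76, 0.63, 0.54, 0.43, 0.38
lx·mx for x ≥ 3: 0.54, 0.172, 0.152 → sum = 0.864
V_3 = 0.864 / l_3 = 0.864 / 0.54 = 1.6 → 1.600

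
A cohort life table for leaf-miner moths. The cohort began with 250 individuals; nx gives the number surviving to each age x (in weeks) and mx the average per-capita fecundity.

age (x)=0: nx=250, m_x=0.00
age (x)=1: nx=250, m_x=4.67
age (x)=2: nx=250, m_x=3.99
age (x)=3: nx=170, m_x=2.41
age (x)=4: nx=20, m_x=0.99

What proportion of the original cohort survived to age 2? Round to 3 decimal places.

l_2 = n_2/n_0 = 250/250 = 1 → 1.000

1.000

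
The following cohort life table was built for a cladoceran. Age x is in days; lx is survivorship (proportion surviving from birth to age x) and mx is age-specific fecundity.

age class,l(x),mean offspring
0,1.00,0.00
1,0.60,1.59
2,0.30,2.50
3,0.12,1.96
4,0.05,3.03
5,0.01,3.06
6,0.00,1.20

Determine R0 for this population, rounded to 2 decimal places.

2.12

lx·mx by age: 0, 0.954, 0.75, 0.2352, 0.1515, 0.0306, 0
R0 = Σ lx·mx = 2.1213 → 2.12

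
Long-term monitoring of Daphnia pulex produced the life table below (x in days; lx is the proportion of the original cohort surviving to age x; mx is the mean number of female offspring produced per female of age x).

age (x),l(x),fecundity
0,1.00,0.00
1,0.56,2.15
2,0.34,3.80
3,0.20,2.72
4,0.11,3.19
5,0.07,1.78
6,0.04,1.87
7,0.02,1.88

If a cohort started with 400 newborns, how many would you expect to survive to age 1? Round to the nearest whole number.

Expected survivors = N0 · l_1 = 400 × 0.56 = 224 → 224

224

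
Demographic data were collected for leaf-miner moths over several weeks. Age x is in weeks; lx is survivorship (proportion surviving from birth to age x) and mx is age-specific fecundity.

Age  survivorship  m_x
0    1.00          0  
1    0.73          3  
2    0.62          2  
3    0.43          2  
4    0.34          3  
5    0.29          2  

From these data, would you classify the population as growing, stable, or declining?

R0 = Σ lx·mx = 0 + 2.19 + 1.24 + 0.86 + 1.02 + 0.58 = 5.89
R0 > 1, so the population is growing.

growing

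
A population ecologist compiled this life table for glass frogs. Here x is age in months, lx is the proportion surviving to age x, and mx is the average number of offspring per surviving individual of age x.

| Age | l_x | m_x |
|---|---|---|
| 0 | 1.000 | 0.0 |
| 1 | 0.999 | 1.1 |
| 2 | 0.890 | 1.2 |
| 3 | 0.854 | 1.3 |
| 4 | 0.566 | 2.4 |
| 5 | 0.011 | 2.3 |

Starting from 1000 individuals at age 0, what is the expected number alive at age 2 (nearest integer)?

890

Expected survivors = N0 · l_2 = 1000 × 0.890 = 890 → 890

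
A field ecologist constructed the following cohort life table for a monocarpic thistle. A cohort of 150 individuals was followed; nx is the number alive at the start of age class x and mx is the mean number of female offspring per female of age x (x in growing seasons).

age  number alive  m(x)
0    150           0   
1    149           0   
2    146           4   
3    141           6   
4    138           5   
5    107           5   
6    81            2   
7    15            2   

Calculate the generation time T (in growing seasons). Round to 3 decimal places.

3.626

lx = nx/n0 = nx/150: 1, 0.99333…, 0.97333…, 0.94, 0.92, 0.71333…, 0.54, 0.1
lx·mx: 0, 0, 3.893333…, 5.64, 4.6, 3.566667…, 1.08, 0.2 → R0 = 18.98…
x·lx·mx: 0, 0, 7.786667…, 16.92, 18.4, 17.833333…, 6.48, 1.4 → Σ = 68.82…
T = 68.82… / 18.98… = 3.625922… → 3.626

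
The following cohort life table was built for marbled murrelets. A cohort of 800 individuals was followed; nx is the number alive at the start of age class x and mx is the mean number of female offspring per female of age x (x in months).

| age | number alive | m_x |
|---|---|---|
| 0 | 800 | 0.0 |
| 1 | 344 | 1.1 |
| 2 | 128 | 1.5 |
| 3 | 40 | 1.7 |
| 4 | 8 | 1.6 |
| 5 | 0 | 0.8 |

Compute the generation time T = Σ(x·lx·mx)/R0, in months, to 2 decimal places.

1.56

lx = nx/n0 = nx/800: 1, 0.43, 0.16, 0.05, 0.01, 0
lx·mx: 0, 0.473, 0.24, 0.085, 0.016, 0 → R0 = 0.814
x·lx·mx: 0, 0.473, 0.48, 0.255, 0.064, 0 → Σ = 1.272
T = 1.272 / 0.814 = 1.562654… → 1.56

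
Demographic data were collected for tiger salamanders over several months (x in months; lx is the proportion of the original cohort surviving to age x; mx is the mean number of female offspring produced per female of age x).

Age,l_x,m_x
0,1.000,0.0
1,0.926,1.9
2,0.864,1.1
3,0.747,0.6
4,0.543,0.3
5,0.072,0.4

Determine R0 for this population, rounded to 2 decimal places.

3.35

lx·mx by age: 0, 1.7594, 0.9504, 0.4482, 0.1629, 0.0288
R0 = Σ lx·mx = 3.3497 → 3.35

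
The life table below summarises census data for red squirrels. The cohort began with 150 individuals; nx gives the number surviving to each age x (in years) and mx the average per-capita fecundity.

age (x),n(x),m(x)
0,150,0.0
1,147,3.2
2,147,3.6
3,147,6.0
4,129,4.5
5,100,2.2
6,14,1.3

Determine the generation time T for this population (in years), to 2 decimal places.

2.85

lx = nx/n0 = nx/150: 1, 0.98, 0.98, 0.98, 0.86, 0.66667…, 0.09333…
lx·mx: 0, 3.136, 3.528, 5.88, 3.87, 1.466667…, 0.121333… → R0 = 18.002…
x·lx·mx: 0, 3.136, 7.056, 17.64, 15.48, 7.333333…, 0.728… → Σ = 51.373333…
T = 51.373333… / 18.002… = 2.853757… → 2.85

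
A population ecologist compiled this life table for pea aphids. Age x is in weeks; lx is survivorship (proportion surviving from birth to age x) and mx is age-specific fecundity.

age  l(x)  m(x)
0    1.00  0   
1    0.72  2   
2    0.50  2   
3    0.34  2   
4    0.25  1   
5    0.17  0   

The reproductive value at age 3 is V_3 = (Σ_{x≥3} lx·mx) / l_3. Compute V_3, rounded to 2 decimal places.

lx·mx for x ≥ 3: 0.68, 0.25, 0 → sum = 0.93
V_3 = 0.93 / l_3 = 0.93 / 0.34 = 2.735294… → 2.74

2.74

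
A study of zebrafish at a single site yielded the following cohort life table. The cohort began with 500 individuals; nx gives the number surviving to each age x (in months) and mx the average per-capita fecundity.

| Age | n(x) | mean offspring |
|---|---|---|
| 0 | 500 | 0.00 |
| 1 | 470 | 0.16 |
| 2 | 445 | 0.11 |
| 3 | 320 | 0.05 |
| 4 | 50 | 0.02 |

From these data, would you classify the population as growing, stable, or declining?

lx = nx/n0 = nx/500: 1, 0.94, 0.89, 0.64, 0.1
R0 = Σ lx·mx = 0 + 0.1504 + 0.0979 + 0.032 + 0.002 = 0.2823
R0 < 1, so the population is declining.

declining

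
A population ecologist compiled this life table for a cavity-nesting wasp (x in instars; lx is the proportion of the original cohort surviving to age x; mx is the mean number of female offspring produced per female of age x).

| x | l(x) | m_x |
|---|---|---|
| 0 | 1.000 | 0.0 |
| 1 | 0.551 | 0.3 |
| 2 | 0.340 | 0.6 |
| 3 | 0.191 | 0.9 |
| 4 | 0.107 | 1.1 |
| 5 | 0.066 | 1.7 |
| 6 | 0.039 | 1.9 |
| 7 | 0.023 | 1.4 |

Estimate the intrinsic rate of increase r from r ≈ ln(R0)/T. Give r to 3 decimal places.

R0 = Σ lx·mx = 0 + 0.1653 + 0.204 + 0.1719 + 0.1177 + 0.1122 + 0.0741 + 0.0322 = 0.8774
Σ x·lx·mx = 2.7908; T = 2.7908/0.8774 = 3.18076…
r ≈ ln(R0)/T = ln(0.8774)/3.18076… = -0.04112… → -0.041

-0.041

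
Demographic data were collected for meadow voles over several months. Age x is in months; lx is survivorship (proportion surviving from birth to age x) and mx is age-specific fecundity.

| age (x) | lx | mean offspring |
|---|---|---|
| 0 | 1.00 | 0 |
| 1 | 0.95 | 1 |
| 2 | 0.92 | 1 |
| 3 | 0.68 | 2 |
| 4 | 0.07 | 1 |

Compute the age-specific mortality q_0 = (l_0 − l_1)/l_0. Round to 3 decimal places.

q_0 = (l_0 − l_1) / l_0 = (1 − 0.95) / 1
     = 0.05 / 1 = 0.05 → 0.050

0.050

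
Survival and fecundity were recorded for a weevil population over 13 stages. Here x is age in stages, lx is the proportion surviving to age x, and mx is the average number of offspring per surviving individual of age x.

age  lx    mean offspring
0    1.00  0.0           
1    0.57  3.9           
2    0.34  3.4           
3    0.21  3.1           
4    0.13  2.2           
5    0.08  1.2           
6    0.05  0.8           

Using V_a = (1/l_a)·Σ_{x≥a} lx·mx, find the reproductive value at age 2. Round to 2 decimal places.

6.56

lx·mx for x ≥ 2: 1.156, 0.651, 0.286, 0.096, 0.04 → sum = 2.229
V_2 = 2.229 / l_2 = 2.229 / 0.34 = 6.555882… → 6.56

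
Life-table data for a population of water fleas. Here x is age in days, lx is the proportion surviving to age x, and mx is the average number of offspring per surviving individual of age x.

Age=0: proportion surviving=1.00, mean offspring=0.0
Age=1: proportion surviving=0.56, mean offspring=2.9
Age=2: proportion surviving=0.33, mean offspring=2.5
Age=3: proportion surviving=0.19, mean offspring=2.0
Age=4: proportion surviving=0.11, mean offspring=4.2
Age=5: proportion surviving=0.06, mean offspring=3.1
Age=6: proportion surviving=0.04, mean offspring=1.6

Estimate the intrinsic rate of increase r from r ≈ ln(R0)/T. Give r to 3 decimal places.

0.591

R0 = Σ lx·mx = 0 + 1.624 + 0.825 + 0.38 + 0.462 + 0.186 + 0.064 = 3.541
Σ x·lx·mx = 7.576; T = 7.576/3.541 = 2.13951…
r ≈ ln(R0)/T = ln(3.541)/2.13951… = 0.59098… → 0.591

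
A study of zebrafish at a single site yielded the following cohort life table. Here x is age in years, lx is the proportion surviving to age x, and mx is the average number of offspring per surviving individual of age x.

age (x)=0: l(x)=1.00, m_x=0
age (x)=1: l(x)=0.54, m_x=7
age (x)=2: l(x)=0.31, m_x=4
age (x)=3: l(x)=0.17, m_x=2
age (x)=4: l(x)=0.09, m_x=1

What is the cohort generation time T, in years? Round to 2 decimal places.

lx·mx: 0, 3.78, 1.24, 0.34, 0.09 → R0 = 5.45
x·lx·mx: 0, 3.78, 2.48, 1.02, 0.36 → Σ = 7.64
T = 7.64 / 5.45 = 1.401835… → 1.40

1.40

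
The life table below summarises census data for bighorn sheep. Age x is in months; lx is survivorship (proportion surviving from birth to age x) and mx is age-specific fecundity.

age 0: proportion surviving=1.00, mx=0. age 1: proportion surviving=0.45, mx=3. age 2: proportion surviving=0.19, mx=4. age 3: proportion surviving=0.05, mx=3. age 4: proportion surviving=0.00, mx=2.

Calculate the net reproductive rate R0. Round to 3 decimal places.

2.260

lx·mx by age: 0, 1.35, 0.76, 0.15, 0
R0 = Σ lx·mx = 2.26 → 2.260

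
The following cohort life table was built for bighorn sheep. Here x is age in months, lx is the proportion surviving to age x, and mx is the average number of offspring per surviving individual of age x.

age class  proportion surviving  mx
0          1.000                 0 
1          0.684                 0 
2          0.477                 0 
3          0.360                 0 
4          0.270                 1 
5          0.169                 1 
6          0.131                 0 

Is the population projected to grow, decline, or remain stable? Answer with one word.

declining

R0 = Σ lx·mx = 0 + 0 + 0 + 0 + 0.27 + 0.169 + 0 = 0.439
R0 < 1, so the population is declining.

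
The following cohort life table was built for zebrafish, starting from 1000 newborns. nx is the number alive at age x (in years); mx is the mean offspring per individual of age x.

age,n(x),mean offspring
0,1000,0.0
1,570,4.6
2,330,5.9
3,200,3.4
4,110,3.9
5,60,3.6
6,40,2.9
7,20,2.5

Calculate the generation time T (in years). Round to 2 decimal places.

lx = nx/n0 = nx/1000: 1, 0.57, 0.33, 0.2, 0.11, 0.06, 0.04, 0.02
lx·mx: 0, 2.622, 1.947, 0.68, 0.429, 0.216, 0.116, 0.05 → R0 = 6.06
x·lx·mx: 0, 2.622, 3.894, 2.04, 1.716, 1.08, 0.696, 0.35 → Σ = 12.398
T = 12.398 / 6.06 = 2.045875… → 2.05

2.05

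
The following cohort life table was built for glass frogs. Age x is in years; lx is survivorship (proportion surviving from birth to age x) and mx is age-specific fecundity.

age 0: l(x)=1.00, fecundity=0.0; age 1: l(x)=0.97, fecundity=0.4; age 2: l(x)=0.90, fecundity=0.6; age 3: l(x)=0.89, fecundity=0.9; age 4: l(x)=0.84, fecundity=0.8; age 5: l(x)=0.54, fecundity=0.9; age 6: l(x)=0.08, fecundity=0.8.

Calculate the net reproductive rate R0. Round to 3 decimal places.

lx·mx by age: 0, 0.388, 0.54, 0.801, 0.672, 0.486, 0.064
R0 = Σ lx·mx = 2.951 → 2.951

2.951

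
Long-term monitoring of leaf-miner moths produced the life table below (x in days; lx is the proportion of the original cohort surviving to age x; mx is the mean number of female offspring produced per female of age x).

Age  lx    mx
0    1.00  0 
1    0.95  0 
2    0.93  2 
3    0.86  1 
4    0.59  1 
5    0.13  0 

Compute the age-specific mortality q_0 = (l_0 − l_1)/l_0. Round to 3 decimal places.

q_0 = (l_0 − l_1) / l_0 = (1 − 0.95) / 1
     = 0.05 / 1 = 0.05 → 0.050

0.050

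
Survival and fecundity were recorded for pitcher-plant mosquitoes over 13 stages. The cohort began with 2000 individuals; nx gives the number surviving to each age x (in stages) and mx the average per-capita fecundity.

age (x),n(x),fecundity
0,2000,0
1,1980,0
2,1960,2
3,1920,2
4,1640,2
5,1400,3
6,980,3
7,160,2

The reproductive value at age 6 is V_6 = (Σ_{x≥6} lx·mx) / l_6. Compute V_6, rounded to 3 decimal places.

lx = nx/n0 = nx/2000: 1, 0.99, 0.98, 0.96, 0.82, 0.7, 0.49, 0.08
lx·mx for x ≥ 6: 1.47, 0.16 → sum = 1.63
V_6 = 1.63 / l_6 = 1.63 / 0.49 = 3.326531… → 3.327

3.327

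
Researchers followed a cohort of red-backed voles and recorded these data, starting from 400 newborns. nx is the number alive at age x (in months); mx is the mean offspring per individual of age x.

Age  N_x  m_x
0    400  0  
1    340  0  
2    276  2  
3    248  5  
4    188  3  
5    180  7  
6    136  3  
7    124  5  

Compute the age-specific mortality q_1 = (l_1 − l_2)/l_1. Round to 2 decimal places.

0.19

lx = nx/n0 = nx/400: 1, 0.85, 0.69, 0.62, 0.47, 0.45, 0.34, 0.31
q_1 = (l_1 − l_2) / l_1 = (0.85 − 0.69) / 0.85
     = 0.16 / 0.85 = 0.188235… → 0.19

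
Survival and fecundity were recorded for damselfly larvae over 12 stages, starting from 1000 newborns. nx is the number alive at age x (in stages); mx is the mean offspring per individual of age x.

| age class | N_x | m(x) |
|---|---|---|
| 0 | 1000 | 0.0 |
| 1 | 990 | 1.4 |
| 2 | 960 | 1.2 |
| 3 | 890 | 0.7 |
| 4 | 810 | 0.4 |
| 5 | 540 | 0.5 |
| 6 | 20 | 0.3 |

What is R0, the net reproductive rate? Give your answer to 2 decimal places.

lx = nx/n0 = nx/1000: 1, 0.99, 0.96, 0.89, 0.81, 0.54, 0.02
lx·mx by age: 0, 1.386, 1.152, 0.623, 0.324, 0.27, 0.006
R0 = Σ lx·mx = 3.761 → 3.76

3.76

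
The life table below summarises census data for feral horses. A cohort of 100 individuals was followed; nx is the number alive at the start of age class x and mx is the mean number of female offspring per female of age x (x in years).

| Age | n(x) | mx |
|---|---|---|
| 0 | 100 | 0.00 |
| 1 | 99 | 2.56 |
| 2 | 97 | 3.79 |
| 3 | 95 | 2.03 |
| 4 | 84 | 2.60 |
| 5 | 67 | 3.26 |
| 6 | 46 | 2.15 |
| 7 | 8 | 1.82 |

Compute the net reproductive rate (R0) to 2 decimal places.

lx = nx/n0 = nx/100: 1, 0.99, 0.97, 0.95, 0.84, 0.67, 0.46, 0.08
lx·mx by age: 0, 2.5344, 3.6763, 1.9285, 2.184, 2.1842, 0.989, 0.1456
R0 = Σ lx·mx = 13.642 → 13.64

13.64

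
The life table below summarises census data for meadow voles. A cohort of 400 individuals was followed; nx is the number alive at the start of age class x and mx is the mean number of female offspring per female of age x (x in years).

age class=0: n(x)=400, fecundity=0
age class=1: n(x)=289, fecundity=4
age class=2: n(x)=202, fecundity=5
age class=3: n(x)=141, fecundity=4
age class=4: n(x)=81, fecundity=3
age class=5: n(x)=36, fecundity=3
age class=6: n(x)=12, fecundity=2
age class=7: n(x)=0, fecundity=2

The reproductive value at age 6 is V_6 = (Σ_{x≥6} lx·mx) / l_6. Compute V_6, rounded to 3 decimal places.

2.000

lx = nx/n0 = nx/400: 1, 0.7225, 0.505, 0.3525, 0.2025, 0.09, 0.03, 0
lx·mx for x ≥ 6: 0.06, 0 → sum = 0.06
V_6 = 0.06 / l_6 = 0.06 / 0.03 = 2 → 2.000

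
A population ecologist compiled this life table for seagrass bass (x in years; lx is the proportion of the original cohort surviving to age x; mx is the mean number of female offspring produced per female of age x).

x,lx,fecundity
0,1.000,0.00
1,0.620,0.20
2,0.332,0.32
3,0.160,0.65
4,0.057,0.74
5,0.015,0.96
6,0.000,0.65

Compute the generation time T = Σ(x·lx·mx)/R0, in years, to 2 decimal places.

lx·mx: 0, 0.124, 0.10624, 0.104, 0.04218, 0.0144, 0 → R0 = 0.39082
x·lx·mx: 0, 0.124, 0.21248, 0.312, 0.16872, 0.072, 0 → Σ = 0.8892
T = 0.8892 / 0.39082 = 2.275216… → 2.28

2.28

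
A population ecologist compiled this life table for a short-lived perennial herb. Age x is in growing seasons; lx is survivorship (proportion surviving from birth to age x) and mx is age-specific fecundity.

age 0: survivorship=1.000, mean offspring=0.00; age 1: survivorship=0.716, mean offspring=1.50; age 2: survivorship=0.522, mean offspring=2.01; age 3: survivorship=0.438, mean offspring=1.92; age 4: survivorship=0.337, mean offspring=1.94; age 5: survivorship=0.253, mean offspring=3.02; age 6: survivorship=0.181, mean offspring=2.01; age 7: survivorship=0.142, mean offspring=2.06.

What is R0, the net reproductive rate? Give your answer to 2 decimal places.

5.04

lx·mx by age: 0, 1.074, 1.04922, 0.84096, 0.65378, 0.76406, 0.36381, 0.29252
R0 = Σ lx·mx = 5.03835 → 5.04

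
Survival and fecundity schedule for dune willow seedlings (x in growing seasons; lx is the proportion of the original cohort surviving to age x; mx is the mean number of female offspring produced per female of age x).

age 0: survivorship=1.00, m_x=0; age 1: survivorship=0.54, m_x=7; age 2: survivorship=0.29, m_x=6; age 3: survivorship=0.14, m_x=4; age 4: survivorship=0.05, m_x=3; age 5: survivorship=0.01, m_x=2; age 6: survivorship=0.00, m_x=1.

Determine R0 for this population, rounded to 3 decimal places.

6.250

lx·mx by age: 0, 3.78, 1.74, 0.56, 0.15, 0.02, 0
R0 = Σ lx·mx = 6.25 → 6.250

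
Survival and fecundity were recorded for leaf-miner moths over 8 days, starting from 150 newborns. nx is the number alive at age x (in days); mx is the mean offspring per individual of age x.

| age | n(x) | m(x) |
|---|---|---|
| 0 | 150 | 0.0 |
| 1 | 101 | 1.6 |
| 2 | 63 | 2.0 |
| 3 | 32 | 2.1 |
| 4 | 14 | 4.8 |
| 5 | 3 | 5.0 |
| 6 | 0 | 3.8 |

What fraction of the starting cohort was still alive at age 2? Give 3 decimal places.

l_2 = n_2/n_0 = 63/150 = 0.42 → 0.420

0.420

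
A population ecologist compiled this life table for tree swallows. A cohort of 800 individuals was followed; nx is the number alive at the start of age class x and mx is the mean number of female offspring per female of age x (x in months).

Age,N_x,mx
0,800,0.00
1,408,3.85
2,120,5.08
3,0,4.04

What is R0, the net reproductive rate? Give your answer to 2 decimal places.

lx = nx/n0 = nx/800: 1, 0.51, 0.15, 0
lx·mx by age: 0, 1.9635, 0.762, 0
R0 = Σ lx·mx = 2.7255 → 2.73

2.73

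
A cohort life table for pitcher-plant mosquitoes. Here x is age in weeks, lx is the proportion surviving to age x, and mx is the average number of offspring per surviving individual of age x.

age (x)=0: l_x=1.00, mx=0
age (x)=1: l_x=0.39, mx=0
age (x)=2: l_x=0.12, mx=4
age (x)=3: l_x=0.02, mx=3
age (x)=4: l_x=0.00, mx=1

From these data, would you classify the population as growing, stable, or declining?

R0 = Σ lx·mx = 0 + 0 + 0.48 + 0.06 + 0 = 0.54
R0 < 1, so the population is declining.

declining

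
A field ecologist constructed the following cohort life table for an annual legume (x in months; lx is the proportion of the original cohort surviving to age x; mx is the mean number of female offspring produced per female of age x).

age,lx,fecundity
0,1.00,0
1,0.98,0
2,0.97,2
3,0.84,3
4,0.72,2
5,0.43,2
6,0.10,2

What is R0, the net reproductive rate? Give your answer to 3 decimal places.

6.960

lx·mx by age: 0, 0, 1.94, 2.52, 1.44, 0.86, 0.2
R0 = Σ lx·mx = 6.96 → 6.960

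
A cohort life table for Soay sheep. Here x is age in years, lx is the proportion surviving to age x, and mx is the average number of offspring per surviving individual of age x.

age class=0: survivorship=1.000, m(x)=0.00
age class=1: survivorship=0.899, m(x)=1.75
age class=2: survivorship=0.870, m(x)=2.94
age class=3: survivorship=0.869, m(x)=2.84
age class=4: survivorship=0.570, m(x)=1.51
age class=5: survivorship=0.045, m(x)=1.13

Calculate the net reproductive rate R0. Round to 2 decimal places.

7.51

lx·mx by age: 0, 1.57325, 2.5578, 2.46796, 0.8607, 0.05085
R0 = Σ lx·mx = 7.51056 → 7.51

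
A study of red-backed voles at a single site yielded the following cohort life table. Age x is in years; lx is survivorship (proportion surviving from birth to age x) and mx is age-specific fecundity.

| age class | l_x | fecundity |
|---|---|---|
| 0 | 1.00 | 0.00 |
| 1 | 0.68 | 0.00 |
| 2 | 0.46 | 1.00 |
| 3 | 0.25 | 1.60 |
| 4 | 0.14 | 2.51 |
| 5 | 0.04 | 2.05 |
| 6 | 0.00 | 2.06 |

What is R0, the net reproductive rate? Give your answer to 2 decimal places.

1.29

lx·mx by age: 0, 0, 0.46, 0.4, 0.3514, 0.082, 0
R0 = Σ lx·mx = 1.2934 → 1.29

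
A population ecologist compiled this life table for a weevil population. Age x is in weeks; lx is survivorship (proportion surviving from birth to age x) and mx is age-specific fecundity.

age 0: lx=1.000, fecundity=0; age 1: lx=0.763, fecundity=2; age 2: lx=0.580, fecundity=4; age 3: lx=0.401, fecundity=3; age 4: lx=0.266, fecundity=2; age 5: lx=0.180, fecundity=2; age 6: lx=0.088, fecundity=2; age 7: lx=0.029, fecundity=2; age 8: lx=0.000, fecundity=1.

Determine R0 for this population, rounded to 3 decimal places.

lx·mx by age: 0, 1.526, 2.32, 1.203, 0.532, 0.36, 0.176, 0.058, 0
R0 = Σ lx·mx = 6.175 → 6.175

6.175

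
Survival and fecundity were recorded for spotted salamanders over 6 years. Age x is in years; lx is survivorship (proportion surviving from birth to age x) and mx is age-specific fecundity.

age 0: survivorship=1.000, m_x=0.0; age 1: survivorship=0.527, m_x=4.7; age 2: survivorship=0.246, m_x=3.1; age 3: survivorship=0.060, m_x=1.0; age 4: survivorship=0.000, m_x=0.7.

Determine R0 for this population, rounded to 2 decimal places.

3.30

lx·mx by age: 0, 2.4769, 0.7626, 0.06, 0
R0 = Σ lx·mx = 3.2995 → 3.30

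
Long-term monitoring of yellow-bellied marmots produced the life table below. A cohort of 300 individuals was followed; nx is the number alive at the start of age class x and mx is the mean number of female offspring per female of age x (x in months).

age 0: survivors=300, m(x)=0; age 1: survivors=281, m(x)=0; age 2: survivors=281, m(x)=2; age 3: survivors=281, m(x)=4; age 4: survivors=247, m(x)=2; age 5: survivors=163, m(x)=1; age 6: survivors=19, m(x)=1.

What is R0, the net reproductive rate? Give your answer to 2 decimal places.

lx = nx/n0 = nx/300: 1, 0.93667…, 0.93667…, 0.93667…, 0.82333…, 0.54333…, 0.06333…
lx·mx by age: 0, 0, 1.873333…, 3.746667…, 1.646667…, 0.543333…, 0.063333…
R0 = Σ lx·mx = 7.873333… → 7.87

7.87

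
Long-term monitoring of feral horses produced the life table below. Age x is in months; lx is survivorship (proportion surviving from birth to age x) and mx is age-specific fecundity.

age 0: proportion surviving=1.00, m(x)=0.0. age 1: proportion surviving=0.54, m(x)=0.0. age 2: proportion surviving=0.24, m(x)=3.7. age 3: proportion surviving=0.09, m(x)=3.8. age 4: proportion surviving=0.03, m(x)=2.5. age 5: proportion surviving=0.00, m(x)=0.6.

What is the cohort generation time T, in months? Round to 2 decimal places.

lx·mx: 0, 0, 0.888, 0.342, 0.075, 0 → R0 = 1.305
x·lx·mx: 0, 0, 1.776, 1.026, 0.3, 0 → Σ = 3.102
T = 3.102 / 1.305 = 2.377011… → 2.38

2.38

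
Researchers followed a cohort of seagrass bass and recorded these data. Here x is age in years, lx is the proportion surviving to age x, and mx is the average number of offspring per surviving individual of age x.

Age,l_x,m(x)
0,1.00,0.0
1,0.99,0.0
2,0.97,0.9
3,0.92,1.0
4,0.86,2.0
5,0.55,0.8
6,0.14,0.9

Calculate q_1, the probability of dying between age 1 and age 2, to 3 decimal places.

q_1 = (l_1 − l_2) / l_1 = (0.99 − 0.97) / 0.99
     = 0.02 / 0.99 = 0.020202… → 0.020

0.020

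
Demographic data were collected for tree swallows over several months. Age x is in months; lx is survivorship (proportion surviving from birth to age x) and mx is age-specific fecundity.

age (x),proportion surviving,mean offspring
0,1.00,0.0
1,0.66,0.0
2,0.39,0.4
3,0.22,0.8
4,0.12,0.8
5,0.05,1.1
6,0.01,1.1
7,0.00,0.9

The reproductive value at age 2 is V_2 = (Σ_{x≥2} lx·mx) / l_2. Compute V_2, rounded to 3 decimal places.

lx·mx for x ≥ 2: 0.156, 0.176, 0.096, 0.055, 0.011, 0 → sum = 0.494
V_2 = 0.494 / l_2 = 0.494 / 0.39 = 1.266667… → 1.267

1.267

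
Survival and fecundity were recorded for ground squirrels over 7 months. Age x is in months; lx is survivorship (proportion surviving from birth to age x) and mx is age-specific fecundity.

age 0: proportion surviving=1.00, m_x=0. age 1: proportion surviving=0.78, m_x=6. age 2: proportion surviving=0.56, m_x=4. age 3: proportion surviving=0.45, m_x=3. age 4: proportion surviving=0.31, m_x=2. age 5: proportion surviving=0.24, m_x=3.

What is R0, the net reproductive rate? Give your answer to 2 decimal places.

9.61

lx·mx by age: 0, 4.68, 2.24, 1.35, 0.62, 0.72
R0 = Σ lx·mx = 9.61 → 9.61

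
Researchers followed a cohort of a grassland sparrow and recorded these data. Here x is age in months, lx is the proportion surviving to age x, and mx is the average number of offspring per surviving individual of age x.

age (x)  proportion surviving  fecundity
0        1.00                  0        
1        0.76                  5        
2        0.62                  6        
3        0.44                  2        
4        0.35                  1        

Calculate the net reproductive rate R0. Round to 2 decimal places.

8.75

lx·mx by age: 0, 3.8, 3.72, 0.88, 0.35
R0 = Σ lx·mx = 8.75 → 8.75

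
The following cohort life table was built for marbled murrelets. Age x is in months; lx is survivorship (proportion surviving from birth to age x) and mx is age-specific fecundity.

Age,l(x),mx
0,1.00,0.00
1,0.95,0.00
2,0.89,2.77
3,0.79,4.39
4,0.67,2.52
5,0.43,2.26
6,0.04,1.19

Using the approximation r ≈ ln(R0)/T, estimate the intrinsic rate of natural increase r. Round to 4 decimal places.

R0 = Σ lx·mx = 0 + 0 + 2.4653 + 3.4681 + 1.6884 + 0.9718 + 0.0476 = 8.6412
Σ x·lx·mx = 27.2331; T = 27.2331/8.6412 = 3.15154…
r ≈ ln(R0)/T = ln(8.6412)/3.15154… = 0.684281… → 0.6843

0.6843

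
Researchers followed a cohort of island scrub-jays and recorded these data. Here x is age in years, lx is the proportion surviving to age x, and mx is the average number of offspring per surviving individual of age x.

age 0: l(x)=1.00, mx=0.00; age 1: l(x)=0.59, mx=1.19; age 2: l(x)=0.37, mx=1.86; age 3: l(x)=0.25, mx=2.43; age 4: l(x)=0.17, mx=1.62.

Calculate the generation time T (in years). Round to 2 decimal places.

2.20

lx·mx: 0, 0.7021, 0.6882, 0.6075, 0.2754 → R0 = 2.2732
x·lx·mx: 0, 0.7021, 1.3764, 1.8225, 1.1016 → Σ = 5.0026
T = 5.0026 / 2.2732 = 2.200686… → 2.20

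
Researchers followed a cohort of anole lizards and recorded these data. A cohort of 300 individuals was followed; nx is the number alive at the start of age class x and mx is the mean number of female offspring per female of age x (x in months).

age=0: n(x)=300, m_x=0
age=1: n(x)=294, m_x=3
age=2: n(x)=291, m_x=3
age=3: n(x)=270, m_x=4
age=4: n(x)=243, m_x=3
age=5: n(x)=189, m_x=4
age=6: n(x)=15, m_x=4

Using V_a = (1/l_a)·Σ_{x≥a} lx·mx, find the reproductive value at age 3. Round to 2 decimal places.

lx = nx/n0 = nx/300: 1, 0.98, 0.97, 0.9, 0.81, 0.63, 0.05
lx·mx for x ≥ 3: 3.6, 2.43, 2.52, 0.2 → sum = 8.75
V_3 = 8.75 / l_3 = 8.75 / 0.9 = 9.722222… → 9.72

9.72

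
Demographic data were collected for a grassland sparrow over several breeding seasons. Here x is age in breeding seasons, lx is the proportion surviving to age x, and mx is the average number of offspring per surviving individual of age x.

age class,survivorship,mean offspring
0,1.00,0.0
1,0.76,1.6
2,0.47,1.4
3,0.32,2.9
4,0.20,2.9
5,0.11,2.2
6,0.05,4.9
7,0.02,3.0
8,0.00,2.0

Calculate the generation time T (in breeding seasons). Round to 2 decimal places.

lx·mx: 0, 1.216, 0.658, 0.928, 0.58, 0.242, 0.245, 0.06, 0 → R0 = 3.929
x·lx·mx: 0, 1.216, 1.316, 2.784, 2.32, 1.21, 1.47, 0.42, 0 → Σ = 10.736
T = 10.736 / 3.929 = 2.732502… → 2.73

2.73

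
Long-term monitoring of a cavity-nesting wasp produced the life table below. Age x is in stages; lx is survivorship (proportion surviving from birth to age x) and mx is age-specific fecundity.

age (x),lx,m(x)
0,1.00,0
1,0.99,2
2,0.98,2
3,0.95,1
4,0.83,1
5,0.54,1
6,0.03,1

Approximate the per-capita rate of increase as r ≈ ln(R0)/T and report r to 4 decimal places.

R0 = Σ lx·mx = 0 + 1.98 + 1.96 + 0.95 + 0.83 + 0.54 + 0.03 = 6.29
Σ x·lx·mx = 14.95; T = 14.95/6.29 = 2.37679…
r ≈ ln(R0)/T = ln(6.29)/2.37679… = 0.773717… → 0.7737

0.7737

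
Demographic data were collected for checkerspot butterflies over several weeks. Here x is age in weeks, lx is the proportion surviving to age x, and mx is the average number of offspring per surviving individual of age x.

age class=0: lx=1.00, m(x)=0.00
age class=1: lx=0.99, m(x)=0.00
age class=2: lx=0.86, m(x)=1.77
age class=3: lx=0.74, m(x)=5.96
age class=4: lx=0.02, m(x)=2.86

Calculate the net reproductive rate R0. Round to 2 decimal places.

5.99

lx·mx by age: 0, 0, 1.5222, 4.4104, 0.0572
R0 = Σ lx·mx = 5.9898 → 5.99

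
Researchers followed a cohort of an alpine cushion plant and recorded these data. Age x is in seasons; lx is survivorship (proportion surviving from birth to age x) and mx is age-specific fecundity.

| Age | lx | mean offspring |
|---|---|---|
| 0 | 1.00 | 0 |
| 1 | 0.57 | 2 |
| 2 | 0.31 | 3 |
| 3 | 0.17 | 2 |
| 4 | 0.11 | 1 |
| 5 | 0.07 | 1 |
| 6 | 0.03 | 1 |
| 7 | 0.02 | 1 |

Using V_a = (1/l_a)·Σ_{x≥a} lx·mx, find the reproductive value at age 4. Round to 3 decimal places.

2.091

lx·mx for x ≥ 4: 0.11, 0.07, 0.03, 0.02 → sum = 0.23
V_4 = 0.23 / l_4 = 0.23 / 0.11 = 2.090909… → 2.091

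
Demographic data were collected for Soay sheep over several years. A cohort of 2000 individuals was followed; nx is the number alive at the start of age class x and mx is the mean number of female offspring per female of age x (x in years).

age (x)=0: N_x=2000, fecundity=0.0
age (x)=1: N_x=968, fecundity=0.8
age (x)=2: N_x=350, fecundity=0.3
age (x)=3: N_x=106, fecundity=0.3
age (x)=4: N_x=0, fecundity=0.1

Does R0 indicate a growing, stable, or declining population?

declining

lx = nx/n0 = nx/2000: 1, 0.484, 0.175, 0.053, 0
R0 = Σ lx·mx = 0 + 0.3872 + 0.0525 + 0.0159 + 0 = 0.4556
R0 < 1, so the population is declining.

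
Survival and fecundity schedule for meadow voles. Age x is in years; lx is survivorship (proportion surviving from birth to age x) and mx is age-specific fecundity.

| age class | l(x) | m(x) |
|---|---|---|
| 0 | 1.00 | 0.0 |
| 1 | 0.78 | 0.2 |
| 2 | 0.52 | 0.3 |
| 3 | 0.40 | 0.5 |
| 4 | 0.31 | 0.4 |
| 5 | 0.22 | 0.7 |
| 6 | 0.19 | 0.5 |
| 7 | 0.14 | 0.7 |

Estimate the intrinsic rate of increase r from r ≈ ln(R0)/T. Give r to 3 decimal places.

-0.005

R0 = Σ lx·mx = 0 + 0.156 + 0.156 + 0.2 + 0.124 + 0.154 + 0.095 + 0.098 = 0.983
Σ x·lx·mx = 3.59; T = 3.59/0.983 = 3.65209…
r ≈ ln(R0)/T = ln(0.983)/3.65209… = -0.00469… → -0.005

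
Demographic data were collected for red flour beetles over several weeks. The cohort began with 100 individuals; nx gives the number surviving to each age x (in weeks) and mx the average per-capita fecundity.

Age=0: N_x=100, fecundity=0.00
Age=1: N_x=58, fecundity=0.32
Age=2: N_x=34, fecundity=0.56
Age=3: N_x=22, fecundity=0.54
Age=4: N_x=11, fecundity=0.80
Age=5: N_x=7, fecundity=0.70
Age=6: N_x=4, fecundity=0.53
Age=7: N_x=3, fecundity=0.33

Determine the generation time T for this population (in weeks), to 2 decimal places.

lx = nx/n0 = nx/100: 1, 0.58, 0.34, 0.22, 0.11, 0.07, 0.04, 0.03
lx·mx: 0, 0.1856, 0.1904, 0.1188, 0.088, 0.049, 0.0212, 0.0099 → R0 = 0.6629
x·lx·mx: 0, 0.1856, 0.3808, 0.3564, 0.352, 0.245, 0.1272, 0.0693 → Σ = 1.7163
T = 1.7163 / 0.6629 = 2.589078… → 2.59

2.59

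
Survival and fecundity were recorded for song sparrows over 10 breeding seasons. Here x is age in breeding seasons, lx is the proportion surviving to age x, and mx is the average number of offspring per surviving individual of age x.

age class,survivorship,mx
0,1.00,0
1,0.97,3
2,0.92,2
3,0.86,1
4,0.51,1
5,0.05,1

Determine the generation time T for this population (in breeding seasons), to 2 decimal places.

lx·mx: 0, 2.91, 1.84, 0.86, 0.51, 0.05 → R0 = 6.17
x·lx·mx: 0, 2.91, 3.68, 2.58, 2.04, 0.25 → Σ = 11.46
T = 11.46 / 6.17 = 1.857374… → 1.86

1.86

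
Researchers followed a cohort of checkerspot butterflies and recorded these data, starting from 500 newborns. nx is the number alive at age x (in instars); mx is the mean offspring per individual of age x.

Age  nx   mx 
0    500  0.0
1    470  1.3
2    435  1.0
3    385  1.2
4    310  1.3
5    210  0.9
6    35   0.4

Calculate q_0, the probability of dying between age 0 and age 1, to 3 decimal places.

lx = nx/n0 = nx/500: 1, 0.94, 0.87, 0.77, 0.62, 0.42, 0.07
q_0 = (l_0 − l_1) / l_0 = (1 − 0.94) / 1
     = 0.06 / 1 = 0.06 → 0.060

0.060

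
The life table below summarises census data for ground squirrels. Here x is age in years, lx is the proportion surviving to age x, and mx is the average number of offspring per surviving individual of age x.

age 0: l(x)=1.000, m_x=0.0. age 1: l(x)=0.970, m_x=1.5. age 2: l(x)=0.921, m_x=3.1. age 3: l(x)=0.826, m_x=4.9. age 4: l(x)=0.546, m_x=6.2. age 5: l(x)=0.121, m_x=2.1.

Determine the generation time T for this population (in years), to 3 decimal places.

2.844

lx·mx: 0, 1.455, 2.8551, 4.0474, 3.3852, 0.2541 → R0 = 11.9968
x·lx·mx: 0, 1.455, 5.7102, 12.1422, 13.5408, 1.2705 → Σ = 34.1187
T = 34.1187 / 11.9968 = 2.843983… → 2.844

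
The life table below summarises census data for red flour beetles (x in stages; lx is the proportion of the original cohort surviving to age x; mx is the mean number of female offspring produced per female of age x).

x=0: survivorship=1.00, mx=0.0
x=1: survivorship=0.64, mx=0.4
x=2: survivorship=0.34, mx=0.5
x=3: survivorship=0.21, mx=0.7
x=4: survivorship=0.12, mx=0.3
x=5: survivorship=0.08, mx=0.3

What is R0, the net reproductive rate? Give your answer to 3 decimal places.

0.633

lx·mx by age: 0, 0.256, 0.17, 0.147, 0.036, 0.024
R0 = Σ lx·mx = 0.633 → 0.633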